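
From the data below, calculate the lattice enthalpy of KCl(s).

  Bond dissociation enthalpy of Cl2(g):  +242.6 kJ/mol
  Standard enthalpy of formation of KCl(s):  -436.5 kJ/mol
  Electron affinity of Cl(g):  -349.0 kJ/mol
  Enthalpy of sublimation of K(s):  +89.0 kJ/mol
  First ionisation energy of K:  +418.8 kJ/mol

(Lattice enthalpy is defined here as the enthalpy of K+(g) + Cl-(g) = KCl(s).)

ΔHf° = 1·ΔHsub + 1·(ΣIE) + 1/2·D(Cl2) + 1·EA + U
-436.5 = 1·(+89.0) + 1·(+418.8) + 1/2·(+242.6) + 1·(-349.0) + U
U = -436.5 − (+280.1) = -716.6 kJ/mol

U = -716.6 kJ/mol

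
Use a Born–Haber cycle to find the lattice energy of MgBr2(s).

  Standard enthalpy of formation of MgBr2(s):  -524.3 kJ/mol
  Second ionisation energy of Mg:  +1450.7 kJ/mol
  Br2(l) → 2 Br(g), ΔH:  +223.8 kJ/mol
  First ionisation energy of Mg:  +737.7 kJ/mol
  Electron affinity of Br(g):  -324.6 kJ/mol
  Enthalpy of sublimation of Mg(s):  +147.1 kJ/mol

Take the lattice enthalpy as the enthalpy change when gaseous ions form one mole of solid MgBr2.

U = -2434.4 kJ/mol

ΔHf° = 1·ΔHsub + 1·(ΣIE) + 1·D(Br2) + 2·EA + U
-524.3 = 1·(+147.1) + 1·(+2188.4) + 1·(+223.8) + 2·(-324.6) + U
U = -524.3 − (+1910.1) = -2434.4 kJ/mol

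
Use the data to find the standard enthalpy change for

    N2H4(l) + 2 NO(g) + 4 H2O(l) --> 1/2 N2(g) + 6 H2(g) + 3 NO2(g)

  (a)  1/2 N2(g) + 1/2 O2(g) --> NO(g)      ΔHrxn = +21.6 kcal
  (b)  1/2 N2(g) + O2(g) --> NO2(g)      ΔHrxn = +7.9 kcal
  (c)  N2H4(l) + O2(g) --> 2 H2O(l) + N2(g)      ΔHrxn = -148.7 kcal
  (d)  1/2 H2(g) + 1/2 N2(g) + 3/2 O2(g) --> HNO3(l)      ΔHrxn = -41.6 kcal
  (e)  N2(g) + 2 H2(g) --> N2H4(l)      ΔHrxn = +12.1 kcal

ΔHrxn = 241.6 kcal

(a) reversed and × 2 (reverse to put NO(g) on the reactant side; scale by 2 for the 2 NO(g)): (-2)·(+21.6) = -43.2 kcal
(b) × 3 (×3 to match 3 NO2(g) in the target): (3)·(+7.9) = +23.7 kcal
(c) reversed and × 2 (reverse to put H2O(l) on the reactant side; scale by 2 for the 4 H2O(l)): (-2)·(-148.7) = +297.4 kcal
(d): not needed (HNO3(l) appears nowhere else).
(e) reversed and × 3: (-3)·(+12.1) = -36.3 kcal
ΔHrxn = (-43.2) + (+23.7) + (+297.4) + (-36.3) = 241.6 kcal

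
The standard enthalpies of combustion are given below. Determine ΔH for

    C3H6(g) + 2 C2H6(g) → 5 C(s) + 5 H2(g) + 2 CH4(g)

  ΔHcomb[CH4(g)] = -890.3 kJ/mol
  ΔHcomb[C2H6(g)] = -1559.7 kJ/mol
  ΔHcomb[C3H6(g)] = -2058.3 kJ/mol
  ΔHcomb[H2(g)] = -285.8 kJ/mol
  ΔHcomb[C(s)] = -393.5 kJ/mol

ΔH = -0.6 kJ/mol

With combustion enthalpies, reactants minus products:
= [1·(-2058.3) + 2·(-1559.7)] − [5·(-393.5) + 5·(-285.8) + 2·(-890.3)]
= -0.6 kJ/mol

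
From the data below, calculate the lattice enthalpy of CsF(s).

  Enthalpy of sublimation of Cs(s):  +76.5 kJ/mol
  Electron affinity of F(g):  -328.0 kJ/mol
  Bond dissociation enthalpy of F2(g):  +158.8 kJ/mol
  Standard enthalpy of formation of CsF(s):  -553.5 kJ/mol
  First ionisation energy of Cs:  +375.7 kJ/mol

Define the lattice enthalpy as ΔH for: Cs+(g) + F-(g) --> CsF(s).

U = -757.1 kJ/mol

ΔHf° = 1·ΔHsub + 1·(ΣIE) + 1/2·D(F2) + 1·EA + U
-553.5 = 1·(+76.5) + 1·(+375.7) + 1/2·(+158.8) + 1·(-328.0) + U
U = -553.5 − (+203.6) = -757.1 kJ/mol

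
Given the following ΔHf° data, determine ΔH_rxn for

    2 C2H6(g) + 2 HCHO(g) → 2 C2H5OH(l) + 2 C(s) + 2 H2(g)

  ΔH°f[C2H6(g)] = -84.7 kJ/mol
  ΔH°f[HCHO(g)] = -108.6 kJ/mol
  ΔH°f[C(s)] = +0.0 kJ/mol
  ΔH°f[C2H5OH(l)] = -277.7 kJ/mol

Products: 2·(-277.7) + 2·(+0.0) + 2·(+0.0) = -555.4
Reactants: 2·(-84.7) + 2·(-108.6) = -386.6
ΔH_rxn = (-555.4) − (-386.6) = -168.8 kJ/mol

ΔH_rxn = -168.8 kJ/mol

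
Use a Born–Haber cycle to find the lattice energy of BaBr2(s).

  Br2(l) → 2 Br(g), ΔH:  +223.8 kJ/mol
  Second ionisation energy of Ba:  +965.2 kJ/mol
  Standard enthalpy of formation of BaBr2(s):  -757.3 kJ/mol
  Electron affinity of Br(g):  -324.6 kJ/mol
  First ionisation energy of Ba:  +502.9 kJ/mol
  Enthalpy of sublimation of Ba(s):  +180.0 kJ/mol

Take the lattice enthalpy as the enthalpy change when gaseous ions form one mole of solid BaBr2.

ΔHf° = 1·ΔHsub + 1·(ΣIE) + 1·D(Br2) + 2·EA + U
-757.3 = 1·(+180.0) + 1·(+1468.1) + 1·(+223.8) + 2·(-324.6) + U
U = -757.3 − (+1222.7) = -1980.0 kJ/mol

U = -1980.0 kJ/mol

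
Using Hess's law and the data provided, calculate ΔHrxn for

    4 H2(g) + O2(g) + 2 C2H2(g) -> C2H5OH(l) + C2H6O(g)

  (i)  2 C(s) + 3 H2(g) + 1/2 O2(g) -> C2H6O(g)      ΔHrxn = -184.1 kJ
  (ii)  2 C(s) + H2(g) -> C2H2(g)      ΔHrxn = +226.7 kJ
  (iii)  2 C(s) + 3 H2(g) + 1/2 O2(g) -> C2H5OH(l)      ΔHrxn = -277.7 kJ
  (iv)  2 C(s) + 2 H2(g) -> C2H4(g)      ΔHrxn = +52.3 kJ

(i) as written (C2H6O(g) already on the product side): -184.1 kJ
(ii) reversed and × 2 (reverse to put C2H2(g) on the reactant side; ×2 to match 2 C2H2(g) in the target): (-2)·(+226.7) = -453.4 kJ
(iii) as written (C2H5OH(l) already on the product side): -277.7 kJ
(iv): not needed (C2H4(g) appears nowhere else).
Combining the equations, ΔHrxn = (1)·(-184.1) + (-2)·(+226.7) + (1)·(-277.7) = -915.2 kJ

ΔHrxn = -915.2 kJ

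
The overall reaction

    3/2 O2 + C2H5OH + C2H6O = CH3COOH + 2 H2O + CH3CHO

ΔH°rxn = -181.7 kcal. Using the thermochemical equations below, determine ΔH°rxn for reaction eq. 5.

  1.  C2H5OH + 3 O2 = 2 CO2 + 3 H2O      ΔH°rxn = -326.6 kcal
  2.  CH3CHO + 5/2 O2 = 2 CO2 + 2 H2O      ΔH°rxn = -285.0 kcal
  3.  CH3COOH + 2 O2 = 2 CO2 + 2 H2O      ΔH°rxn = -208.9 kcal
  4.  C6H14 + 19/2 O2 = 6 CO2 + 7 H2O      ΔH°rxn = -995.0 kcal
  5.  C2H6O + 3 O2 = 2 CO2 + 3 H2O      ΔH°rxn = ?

eq. 1 as written: -326.6 kcal
eq. 2 reversed: +285.0 kcal
eq. 3 reversed: +208.9 kcal
eq. 4: not needed.
eq. 5 as written: contributes x
-181.7 = (-326.6) + (+285.0) + (+208.9) + x
x = (-181.7 − (+167.3)) / (1) = -349.0 kcal

ΔH°rxn = -349.0 kcal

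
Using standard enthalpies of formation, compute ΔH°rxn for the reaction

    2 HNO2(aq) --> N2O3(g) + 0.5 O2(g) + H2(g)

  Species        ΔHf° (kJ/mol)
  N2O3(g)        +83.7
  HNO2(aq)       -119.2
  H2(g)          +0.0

ΔH°rxn = 322.1 kJ/mol

Products: 1·(+83.7) + 1/2·(+0.0) + 1·(+0.0) = +83.7
Reactants: 2·(-119.2) = -238.4
ΔH°rxn = (+83.7) − (-238.4) = 322.1 kJ/mol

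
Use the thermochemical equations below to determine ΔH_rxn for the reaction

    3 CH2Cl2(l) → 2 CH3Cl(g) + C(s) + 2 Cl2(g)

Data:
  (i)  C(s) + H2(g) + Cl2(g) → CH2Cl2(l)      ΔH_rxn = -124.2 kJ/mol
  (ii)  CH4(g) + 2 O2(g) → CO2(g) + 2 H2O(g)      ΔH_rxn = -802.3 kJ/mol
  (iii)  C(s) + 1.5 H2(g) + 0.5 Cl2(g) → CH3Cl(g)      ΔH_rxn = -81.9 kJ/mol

(i) reversed and × 3: (-3)·(-124.2) = +372.6 kJ/mol
(ii): not needed.
(iii) × 2: (2)·(-81.9) = -163.8 kJ/mol
Summing the manipulated equations, ΔH_rxn = (-3)·(-124.2) + (2)·(-81.9) = 208.8 kJ/mol

ΔH_rxn = 208.8 kJ/mol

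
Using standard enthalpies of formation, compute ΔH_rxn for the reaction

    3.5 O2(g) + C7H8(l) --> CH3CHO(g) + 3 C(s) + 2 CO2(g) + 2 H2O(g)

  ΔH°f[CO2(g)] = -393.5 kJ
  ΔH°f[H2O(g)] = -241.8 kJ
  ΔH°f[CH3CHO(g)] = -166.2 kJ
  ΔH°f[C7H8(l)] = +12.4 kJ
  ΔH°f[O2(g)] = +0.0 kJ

Products: 1·(-166.2) + 3·(+0.0) + 2·(-393.5) + 2·(-241.8) = -1436.8
Reactants: 7/2·(+0.0) + 1·(+12.4) = +12.4
ΔH_rxn = (-1436.8) − (+12.4) = -1449.2 kJ

ΔH_rxn = -1449.2 kJ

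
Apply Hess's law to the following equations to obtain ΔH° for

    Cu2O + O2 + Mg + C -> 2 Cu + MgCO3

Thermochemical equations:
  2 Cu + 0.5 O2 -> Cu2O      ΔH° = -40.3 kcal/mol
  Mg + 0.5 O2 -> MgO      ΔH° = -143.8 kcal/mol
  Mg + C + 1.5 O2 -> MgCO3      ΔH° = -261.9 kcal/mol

ΔH° = -221.6 kcal/mol

equation 1 reversed: +40.3 kcal/mol
equation 2: not needed.
equation 3 as written: -261.9 kcal/mol
Combining the equations, ΔH° = (-1)·(-40.3) + (1)·(-261.9) = -221.6 kcal/mol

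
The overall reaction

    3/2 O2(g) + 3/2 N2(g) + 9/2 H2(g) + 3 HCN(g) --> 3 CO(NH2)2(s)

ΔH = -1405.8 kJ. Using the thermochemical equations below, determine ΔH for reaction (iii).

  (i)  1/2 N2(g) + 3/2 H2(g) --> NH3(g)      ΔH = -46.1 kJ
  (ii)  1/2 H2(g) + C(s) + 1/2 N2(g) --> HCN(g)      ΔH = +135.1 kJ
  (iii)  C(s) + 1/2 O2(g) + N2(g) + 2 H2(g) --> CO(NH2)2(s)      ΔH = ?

ΔH = -333.5 kJ

(i): not needed (NH3(g) appears nowhere else).
(ii) reversed and × 3 (reverse to put HCN(g) on the reactant side; scale by 3 for the 3 HCN(g)): (-3)·(+135.1) = -405.3 kJ
(iii) × 3 (×3 to match 3 CO(NH2)2(s) in the target): contributes 3·x
-1405.8 = (-405.3) + 3·x
x = (-1405.8 − (-405.3)) / (3) = -333.5 kJ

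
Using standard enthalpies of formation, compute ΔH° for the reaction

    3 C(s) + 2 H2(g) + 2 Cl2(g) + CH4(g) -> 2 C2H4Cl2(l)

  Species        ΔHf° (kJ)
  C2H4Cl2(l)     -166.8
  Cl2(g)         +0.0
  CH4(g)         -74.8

ΔH°rxn = Σ nΔHf°(products) − Σ nΔHf°(reactants).
Products: 2·(-166.8) = -333.6
Reactants: 3·(+0.0) + 2·(+0.0) + 2·(+0.0) + 1·(-74.8) = -74.8
ΔH° = (-333.6) − (-74.8) = -258.8 kJ

ΔH° = -258.8 kJ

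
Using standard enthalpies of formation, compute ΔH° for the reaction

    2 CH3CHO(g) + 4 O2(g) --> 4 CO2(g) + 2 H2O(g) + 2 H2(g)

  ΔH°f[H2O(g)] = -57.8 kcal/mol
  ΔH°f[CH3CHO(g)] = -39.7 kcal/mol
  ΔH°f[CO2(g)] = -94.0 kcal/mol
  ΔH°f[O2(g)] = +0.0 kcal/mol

Products: 4·(-94.0) + 2·(-57.8) + 2·(+0.0) = -491.6
Reactants: 2·(-39.7) + 4·(+0.0) = -79.4
ΔH° = (-491.6) − (-79.4) = -412.2 kcal/mol

ΔH° = -412.2 kcal/mol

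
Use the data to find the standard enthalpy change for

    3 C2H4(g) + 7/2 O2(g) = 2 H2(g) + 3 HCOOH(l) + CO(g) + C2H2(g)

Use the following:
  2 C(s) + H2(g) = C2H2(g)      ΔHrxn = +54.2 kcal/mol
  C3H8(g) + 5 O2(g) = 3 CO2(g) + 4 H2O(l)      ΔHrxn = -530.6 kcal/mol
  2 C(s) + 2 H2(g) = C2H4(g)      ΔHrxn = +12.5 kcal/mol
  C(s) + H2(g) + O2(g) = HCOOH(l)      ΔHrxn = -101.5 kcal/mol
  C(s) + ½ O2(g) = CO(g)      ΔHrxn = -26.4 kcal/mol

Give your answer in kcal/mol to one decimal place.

ΔHrxn = -314.2 kcal/mol

equation 1 as written: +54.2 kcal/mol
equation 2: not needed.
equation 3 reversed and × 3: (-3)·(+12.5) = -37.5 kcal/mol
equation 4 × 3: (3)·(-101.5) = -304.5 kcal/mol
equation 5 as written: -26.4 kcal/mol
Combining the equations, ΔHrxn = (+54.2) + (-37.5) + (-304.5) + (-26.4) = -314.2 kcal/mol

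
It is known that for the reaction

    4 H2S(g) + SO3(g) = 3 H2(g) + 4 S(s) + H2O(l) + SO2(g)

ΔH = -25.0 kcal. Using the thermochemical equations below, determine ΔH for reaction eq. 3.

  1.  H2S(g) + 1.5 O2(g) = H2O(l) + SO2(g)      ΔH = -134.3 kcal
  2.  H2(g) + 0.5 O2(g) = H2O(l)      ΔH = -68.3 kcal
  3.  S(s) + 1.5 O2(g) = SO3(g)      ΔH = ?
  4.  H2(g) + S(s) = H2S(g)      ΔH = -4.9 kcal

eq. 1 as written: -134.3 kcal
eq. 2: not needed.
eq. 3 reversed: contributes −x
eq. 4 reversed and × 3: (-3)·(-4.9) = +14.7 kcal
-25.0 = (-134.3) + (+14.7) − x
x = (-25.0 − (-119.6)) / (-1) = -94.6 kcal

ΔH = -94.6 kcal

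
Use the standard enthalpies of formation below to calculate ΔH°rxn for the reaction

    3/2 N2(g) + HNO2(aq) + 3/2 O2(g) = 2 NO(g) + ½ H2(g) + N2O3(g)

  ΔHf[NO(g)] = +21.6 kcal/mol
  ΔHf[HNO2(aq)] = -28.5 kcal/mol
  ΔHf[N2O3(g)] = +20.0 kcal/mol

Products: 2·(+21.6) + 1/2·(+0.0) + 1·(+20.0) = +63.2
Reactants: 3/2·(+0.0) + 1·(-28.5) + 3/2·(+0.0) = -28.5
ΔH°rxn = (+63.2) − (-28.5) = 91.7 kcal/mol

ΔH°rxn = 91.7 kcal/mol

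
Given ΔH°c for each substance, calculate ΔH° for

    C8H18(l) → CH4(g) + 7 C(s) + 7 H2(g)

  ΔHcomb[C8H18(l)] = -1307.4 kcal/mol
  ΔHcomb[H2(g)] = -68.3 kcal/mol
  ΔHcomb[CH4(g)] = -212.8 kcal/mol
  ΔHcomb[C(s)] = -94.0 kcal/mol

ΔH° = 41.5 kcal/mol

Using ΔH = Σ nΔHc°(reactants) − Σ nΔHc°(products):
= [1·(-1307.4)] − [1·(-212.8) + 7·(-94.0) + 7·(-68.3)]
= 41.5 kcal/mol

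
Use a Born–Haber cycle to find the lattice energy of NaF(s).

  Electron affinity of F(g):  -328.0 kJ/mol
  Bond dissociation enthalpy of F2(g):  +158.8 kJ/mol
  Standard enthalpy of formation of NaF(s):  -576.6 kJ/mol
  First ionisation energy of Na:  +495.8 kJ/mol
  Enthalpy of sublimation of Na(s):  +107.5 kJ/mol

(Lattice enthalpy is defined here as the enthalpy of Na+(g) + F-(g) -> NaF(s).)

U = -931.3 kJ/mol

ΔHf° = 1·ΔHsub + 1·(ΣIE) + 1/2·D(F2) + 1·EA + U
-576.6 = 1·(+107.5) + 1·(+495.8) + 1/2·(+158.8) + 1·(-328.0) + U
U = -576.6 − (+354.7) = -931.3 kJ/mol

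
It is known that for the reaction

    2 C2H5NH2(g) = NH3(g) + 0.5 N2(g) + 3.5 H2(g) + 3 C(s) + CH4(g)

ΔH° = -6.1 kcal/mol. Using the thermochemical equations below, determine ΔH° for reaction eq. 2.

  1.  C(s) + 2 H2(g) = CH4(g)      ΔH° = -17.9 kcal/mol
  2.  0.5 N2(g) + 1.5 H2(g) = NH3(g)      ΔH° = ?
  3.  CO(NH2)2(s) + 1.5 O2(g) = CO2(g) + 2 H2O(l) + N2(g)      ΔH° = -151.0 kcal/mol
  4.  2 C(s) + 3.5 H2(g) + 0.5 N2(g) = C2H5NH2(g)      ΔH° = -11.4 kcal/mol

ΔH° = -11.0 kcal/mol

eq. 1 as written: -17.9 kcal/mol
eq. 2 as written: contributes x
eq. 3: not needed.
eq. 4 reversed and × 2: (-2)·(-11.4) = +22.8 kcal/mol
-6.1 = (-17.9) + (+22.8) + x
x = (-6.1 − (+4.9)) / (1) = -11.0 kcal/mol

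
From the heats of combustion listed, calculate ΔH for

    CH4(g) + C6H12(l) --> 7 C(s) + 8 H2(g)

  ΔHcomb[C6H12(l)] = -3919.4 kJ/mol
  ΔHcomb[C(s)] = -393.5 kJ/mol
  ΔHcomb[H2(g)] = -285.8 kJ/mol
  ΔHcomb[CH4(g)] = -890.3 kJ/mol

ΔH = 231.2 kJ/mol

With combustion enthalpies, reactants minus products:
= [1·(-890.3) + 1·(-3919.4)] − [7·(-393.5) + 8·(-285.8)]
= 231.2 kJ/mol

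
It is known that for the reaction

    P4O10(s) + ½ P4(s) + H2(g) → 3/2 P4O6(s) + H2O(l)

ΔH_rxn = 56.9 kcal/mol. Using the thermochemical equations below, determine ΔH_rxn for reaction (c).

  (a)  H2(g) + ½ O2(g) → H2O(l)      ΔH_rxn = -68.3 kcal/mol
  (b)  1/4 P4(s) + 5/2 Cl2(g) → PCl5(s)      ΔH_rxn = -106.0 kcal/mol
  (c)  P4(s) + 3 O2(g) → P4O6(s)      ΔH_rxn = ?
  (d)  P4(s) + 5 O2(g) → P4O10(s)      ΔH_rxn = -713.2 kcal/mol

(a) as written (H2O(l) already on the product side): -68.3 kcal/mol
(b): not needed (PCl5(s) appears nowhere else).
(c) × 3/2 (scale by 3/2 for the 3/2 P4O6(s)): contributes 3/2·x
(d) reversed (reverse to put P4O10(s) on the reactant side): +713.2 kcal/mol
+56.9 = (-68.3) + (+713.2) + 3/2·x
x = (+56.9 − (+644.9)) / (3/2) = -392.0 kcal/mol

ΔH_rxn = -392.0 kcal/mol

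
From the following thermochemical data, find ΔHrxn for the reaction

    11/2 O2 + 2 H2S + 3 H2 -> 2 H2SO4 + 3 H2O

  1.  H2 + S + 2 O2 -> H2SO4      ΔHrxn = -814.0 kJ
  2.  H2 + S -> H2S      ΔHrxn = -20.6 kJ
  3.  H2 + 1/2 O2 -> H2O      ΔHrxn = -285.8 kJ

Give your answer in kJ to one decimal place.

eq. 1 × 2 (×2 to match 2 H2SO4 in the target): (2)·(-814.0) = -1628.0 kJ
eq. 2 reversed and × 2 (H2S must end up as a reactant; scale by 2 for the 2 H2S): (-2)·(-20.6) = +41.2 kJ
eq. 3 × 3 (scale by 3 for the 3 H2O): (3)·(-285.8) = -857.4 kJ
ΔHrxn = (2)·(-814.0) + (-2)·(-20.6) + (3)·(-285.8) = -2444.2 kJ

ΔHrxn = -2444.2 kJ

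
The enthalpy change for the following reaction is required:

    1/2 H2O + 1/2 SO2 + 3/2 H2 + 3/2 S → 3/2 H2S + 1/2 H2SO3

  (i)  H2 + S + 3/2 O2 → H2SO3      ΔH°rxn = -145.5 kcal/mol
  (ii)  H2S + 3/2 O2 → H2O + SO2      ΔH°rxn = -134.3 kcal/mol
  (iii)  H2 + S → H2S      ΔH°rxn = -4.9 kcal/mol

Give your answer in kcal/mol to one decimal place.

(i) × 1/2: (1/2)·(-145.5) = -72.75 kcal/mol
(ii) reversed and × 1/2: (-1/2)·(-134.3) = +67.15 kcal/mol
(iii) as written: -4.9 kcal/mol
Summing the manipulated equations, ΔH°rxn = (-72.75) + (+67.15) + (-4.9) = -10.5 kcal/mol

ΔH°rxn = -10.5 kcal/mol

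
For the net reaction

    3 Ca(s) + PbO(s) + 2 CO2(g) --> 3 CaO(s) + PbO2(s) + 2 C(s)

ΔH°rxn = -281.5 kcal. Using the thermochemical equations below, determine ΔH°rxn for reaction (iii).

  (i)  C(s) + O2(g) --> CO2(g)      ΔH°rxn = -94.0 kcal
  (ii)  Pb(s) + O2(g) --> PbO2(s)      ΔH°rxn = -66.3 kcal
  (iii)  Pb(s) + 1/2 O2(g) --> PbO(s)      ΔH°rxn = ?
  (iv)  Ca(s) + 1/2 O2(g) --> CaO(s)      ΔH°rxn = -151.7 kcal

(i) reversed and × 2 (reverse to put CO2(g) on the reactant side; ×2 to match 2 CO2(g) in the target): (-2)·(-94.0) = +188.0 kcal
(ii) as written (PbO2(s) already on the product side): -66.3 kcal
(iii) reversed (PbO(s) must end up as a reactant): contributes −x
(iv) × 3 (scale by 3 for the 3 CaO(s)): (3)·(-151.7) = -455.1 kcal
-281.5 = (+188.0) + (-66.3) + (-455.1) − x
x = (-281.5 − (-333.4)) / (-1) = -51.9 kcal

ΔH°rxn = -51.9 kcal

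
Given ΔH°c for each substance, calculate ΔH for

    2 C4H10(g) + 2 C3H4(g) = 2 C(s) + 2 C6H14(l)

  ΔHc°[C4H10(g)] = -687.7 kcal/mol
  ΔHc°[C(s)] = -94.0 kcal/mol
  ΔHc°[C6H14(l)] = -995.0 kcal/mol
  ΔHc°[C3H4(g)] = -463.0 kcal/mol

With combustion enthalpies, reactants minus products:
= [2·(-687.7) + 2·(-463.0)] − [2·(-94.0) + 2·(-995.0)]
= -123.4 kcal/mol

ΔH = -123.4 kcal/mol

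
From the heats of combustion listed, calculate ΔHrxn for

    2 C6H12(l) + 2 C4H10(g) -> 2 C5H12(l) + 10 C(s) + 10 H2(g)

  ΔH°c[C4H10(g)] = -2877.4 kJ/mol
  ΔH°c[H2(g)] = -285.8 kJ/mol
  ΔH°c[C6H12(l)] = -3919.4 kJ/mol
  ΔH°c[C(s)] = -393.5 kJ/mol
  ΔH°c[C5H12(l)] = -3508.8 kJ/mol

With combustion enthalpies, reactants minus products:
= [2·(-3919.4) + 2·(-2877.4)] − [2·(-3508.8) + 10·(-393.5) + 10·(-285.8)]
= 217.0 kJ/mol

ΔHrxn = 217.0 kJ/mol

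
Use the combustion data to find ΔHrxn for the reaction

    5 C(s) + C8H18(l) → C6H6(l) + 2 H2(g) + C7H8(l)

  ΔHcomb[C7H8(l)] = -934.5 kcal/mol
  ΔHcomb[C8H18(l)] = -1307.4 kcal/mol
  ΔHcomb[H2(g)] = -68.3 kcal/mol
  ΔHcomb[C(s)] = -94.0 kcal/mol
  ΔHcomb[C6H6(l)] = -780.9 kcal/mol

With combustion enthalpies, reactants minus products:
= [5·(-94.0) + 1·(-1307.4)] − [1·(-780.9) + 2·(-68.3) + 1·(-934.5)]
= 74.6 kcal/mol

ΔHrxn = 74.6 kcal/mol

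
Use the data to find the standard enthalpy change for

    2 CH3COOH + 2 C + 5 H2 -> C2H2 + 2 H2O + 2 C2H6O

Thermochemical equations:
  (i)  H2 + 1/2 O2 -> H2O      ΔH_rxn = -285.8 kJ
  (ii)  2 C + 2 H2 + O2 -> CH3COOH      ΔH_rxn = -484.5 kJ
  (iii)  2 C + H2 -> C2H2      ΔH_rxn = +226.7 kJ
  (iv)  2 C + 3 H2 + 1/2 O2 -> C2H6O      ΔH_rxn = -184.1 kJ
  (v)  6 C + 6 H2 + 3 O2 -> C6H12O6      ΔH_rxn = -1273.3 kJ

ΔH_rxn = 255.9 kJ

(i) × 2: (2)·(-285.8) = -571.6 kJ
(ii) reversed and × 2: (-2)·(-484.5) = +969.0 kJ
(iii) as written: +226.7 kJ
(iv) × 2: (2)·(-184.1) = -368.2 kJ
(v): not needed.
ΔH_rxn = (-571.6) + (+969.0) + (+226.7) + (-368.2) = 255.9 kJ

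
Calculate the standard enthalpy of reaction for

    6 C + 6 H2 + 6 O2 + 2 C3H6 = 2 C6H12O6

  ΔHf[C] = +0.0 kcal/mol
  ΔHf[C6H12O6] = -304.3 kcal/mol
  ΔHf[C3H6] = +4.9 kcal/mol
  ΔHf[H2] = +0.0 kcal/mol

Products: 2·(-304.3) = -608.6
Reactants: 6·(+0.0) + 6·(+0.0) + 6·(+0.0) + 2·(+4.9) = +9.8
ΔH_rxn = (-608.6) − (+9.8) = -618.4 kcal/mol

ΔH_rxn = -618.4 kcal/mol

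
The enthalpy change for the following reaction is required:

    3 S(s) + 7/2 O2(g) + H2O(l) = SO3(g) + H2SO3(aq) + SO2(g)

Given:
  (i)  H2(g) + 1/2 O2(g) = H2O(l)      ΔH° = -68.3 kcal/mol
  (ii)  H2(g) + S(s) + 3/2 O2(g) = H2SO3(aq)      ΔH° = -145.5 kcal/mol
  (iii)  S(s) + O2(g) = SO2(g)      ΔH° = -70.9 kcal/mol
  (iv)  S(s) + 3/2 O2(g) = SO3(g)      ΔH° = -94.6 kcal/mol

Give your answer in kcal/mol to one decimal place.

ΔH° = -242.7 kcal/mol

(i) reversed (H2O(l) must end up as a reactant): +68.3 kcal/mol
(ii) as written (H2SO3(aq) already on the product side): -145.5 kcal/mol
(iii) as written (SO2(g) already on the product side): -70.9 kcal/mol
(iv) as written (SO3(g) already on the product side): -94.6 kcal/mol
By Hess's law, ΔH° = (+68.3) + (-145.5) + (-70.9) + (-94.6) = -242.7 kcal/mol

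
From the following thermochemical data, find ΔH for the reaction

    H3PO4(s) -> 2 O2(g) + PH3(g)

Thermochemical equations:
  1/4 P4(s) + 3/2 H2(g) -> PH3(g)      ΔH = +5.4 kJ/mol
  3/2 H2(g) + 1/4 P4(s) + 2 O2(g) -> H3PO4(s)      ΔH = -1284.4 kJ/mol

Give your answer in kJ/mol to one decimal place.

ΔH = 1289.8 kJ/mol

equation 1 as written: +5.4 kJ/mol
equation 2 reversed: +1284.4 kJ/mol
ΔH = (1)·(+5.4) + (-1)·(-1284.4) = 1289.8 kJ/mol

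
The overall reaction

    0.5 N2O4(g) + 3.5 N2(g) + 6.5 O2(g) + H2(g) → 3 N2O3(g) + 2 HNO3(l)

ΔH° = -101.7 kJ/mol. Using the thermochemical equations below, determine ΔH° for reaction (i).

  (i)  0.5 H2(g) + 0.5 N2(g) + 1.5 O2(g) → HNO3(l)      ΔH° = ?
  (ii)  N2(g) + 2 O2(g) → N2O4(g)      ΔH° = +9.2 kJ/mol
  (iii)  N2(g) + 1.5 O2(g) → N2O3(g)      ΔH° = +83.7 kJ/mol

(i) × 2: contributes 2·x
(ii) reversed and × 1/2: (-1/2)·(+9.2) = -4.6 kJ/mol
(iii) × 3: (3)·(+83.7) = +251.1 kJ/mol
-101.7 = (-4.6) + (+251.1) + 2·x
x = (-101.7 − (+246.5)) / (2) = -174.1 kJ/mol

ΔH° = -174.1 kJ/mol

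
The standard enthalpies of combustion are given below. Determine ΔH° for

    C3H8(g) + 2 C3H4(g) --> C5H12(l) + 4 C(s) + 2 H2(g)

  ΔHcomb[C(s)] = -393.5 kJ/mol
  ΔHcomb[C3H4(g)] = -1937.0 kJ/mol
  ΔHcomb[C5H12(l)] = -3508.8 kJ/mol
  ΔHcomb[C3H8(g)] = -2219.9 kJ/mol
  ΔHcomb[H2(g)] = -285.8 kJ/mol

Using ΔH = Σ nΔHc°(reactants) − Σ nΔHc°(products):
= [1·(-2219.9) + 2·(-1937.0)] − [1·(-3508.8) + 4·(-393.5) + 2·(-285.8)]
= -439.5 kJ/mol

ΔH° = -439.5 kJ/mol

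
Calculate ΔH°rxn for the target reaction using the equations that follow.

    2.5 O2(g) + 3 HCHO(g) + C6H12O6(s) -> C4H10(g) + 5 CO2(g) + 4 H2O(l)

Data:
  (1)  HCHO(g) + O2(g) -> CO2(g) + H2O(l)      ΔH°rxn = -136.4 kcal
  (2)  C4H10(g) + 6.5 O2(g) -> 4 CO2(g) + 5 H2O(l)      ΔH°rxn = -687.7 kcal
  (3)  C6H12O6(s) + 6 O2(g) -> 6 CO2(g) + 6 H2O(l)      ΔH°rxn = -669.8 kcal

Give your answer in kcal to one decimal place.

(1) × 3: (3)·(-136.4) = -409.2 kcal
(2) reversed: +687.7 kcal
(3) as written: -669.8 kcal
Combining the equations, ΔH°rxn = (-409.2) + (+687.7) + (-669.8) = -391.3 kcal

ΔH°rxn = -391.3 kcal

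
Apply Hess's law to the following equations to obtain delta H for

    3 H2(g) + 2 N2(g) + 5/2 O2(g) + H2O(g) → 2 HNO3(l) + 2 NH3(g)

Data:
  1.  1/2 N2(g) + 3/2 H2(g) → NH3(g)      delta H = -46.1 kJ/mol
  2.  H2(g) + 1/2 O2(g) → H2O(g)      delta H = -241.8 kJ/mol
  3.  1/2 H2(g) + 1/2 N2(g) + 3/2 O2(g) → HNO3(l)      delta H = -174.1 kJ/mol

delta H = -198.6 kJ/mol

eq. 1 × 2 (×2 to match 2 NH3(g) in the target): (2)·(-46.1) = -92.2 kJ/mol
eq. 2 reversed (H2O(g) must end up as a reactant): +241.8 kJ/mol
eq. 3 × 2 (×2 to match 2 HNO3(l) in the target): (2)·(-174.1) = -348.2 kJ/mol
delta H = (-92.2) + (+241.8) + (-348.2) = -198.6 kJ/mol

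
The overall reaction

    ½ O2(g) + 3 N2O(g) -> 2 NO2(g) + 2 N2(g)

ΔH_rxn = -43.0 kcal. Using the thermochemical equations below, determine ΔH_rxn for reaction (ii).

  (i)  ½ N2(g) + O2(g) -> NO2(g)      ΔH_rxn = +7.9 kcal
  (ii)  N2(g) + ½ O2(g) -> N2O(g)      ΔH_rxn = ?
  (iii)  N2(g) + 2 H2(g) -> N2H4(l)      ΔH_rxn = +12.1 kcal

ΔH_rxn = 19.6 kcal

(i) × 2 (×2 to match 2 NO2(g) in the target): (2)·(+7.9) = +15.8 kcal
(ii) reversed and × 3 (N2O(g) must end up as a reactant; ×3 to match 3 N2O(g) in the target): contributes −3·x
(iii): not needed (H2(g) appears nowhere else).
-43.0 = (+15.8) − 3·x
x = (-43.0 − (+15.8)) / (-3) = 19.6 kcal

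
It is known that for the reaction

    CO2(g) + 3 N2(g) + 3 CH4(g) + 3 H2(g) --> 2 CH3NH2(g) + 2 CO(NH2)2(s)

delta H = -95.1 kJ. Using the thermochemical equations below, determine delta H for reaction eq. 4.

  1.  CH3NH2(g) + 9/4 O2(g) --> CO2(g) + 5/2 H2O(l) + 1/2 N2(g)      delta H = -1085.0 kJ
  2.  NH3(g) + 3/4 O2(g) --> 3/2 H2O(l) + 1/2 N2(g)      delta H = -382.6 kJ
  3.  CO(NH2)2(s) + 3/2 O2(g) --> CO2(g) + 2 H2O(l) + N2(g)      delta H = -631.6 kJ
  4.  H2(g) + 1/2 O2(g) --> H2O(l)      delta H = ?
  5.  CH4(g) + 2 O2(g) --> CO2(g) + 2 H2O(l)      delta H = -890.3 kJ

delta H = -285.8 kJ

eq. 1 reversed and × 2 (reverse to put CH3NH2(g) on the product side; ×2 to match 2 CH3NH2(g) in the target): (-2)·(-1085.0) = +2170.0 kJ
eq. 2: not needed (NH3(g) appears nowhere else).
eq. 3 reversed and × 2 (CO(NH2)2(s) must end up as a product; scale by 2 for the 2 CO(NH2)2(s)): (-2)·(-631.6) = +1263.2 kJ
eq. 4 × 3 (×3 to match 3 H2(g) in the target): contributes 3·x
eq. 5 × 3 (×3 to match 3 CH4(g) in the target): (3)·(-890.3) = -2670.9 kJ
-95.1 = (+2170.0) + (+1263.2) + (-2670.9) + 3·x
x = (-95.1 − (+762.3)) / (3) = -285.8 kJ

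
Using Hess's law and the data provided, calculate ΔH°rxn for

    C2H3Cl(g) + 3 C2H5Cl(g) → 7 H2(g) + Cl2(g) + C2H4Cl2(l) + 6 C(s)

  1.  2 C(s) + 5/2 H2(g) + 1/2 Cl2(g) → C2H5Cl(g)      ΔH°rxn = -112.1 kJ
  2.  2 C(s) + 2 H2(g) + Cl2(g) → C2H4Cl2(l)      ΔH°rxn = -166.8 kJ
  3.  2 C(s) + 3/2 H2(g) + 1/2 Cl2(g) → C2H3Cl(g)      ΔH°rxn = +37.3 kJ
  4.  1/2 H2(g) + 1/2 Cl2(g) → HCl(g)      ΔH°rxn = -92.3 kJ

eq. 1 reversed and × 3: (-3)·(-112.1) = +336.3 kJ
eq. 2 as written: -166.8 kJ
eq. 3 reversed: -37.3 kJ
eq. 4: not needed.
By Hess's law, ΔH°rxn = (-3)·(-112.1) + (1)·(-166.8) + (-1)·(+37.3) = 132.2 kJ

ΔH°rxn = 132.2 kJ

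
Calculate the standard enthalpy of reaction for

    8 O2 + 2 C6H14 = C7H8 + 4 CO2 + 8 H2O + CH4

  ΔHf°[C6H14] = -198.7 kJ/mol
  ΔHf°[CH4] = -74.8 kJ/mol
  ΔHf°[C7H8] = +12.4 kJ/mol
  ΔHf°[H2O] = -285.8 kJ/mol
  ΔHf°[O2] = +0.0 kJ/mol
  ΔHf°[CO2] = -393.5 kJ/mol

ΔH° = -3525.4 kJ/mol

ΔH°rxn = Σ nΔHf°(products) − Σ nΔHf°(reactants).
Products: 1·(+12.4) + 4·(-393.5) + 8·(-285.8) + 1·(-74.8) = -3922.8
Reactants: 8·(+0.0) + 2·(-198.7) = -397.4
ΔH° = (-3922.8) − (-397.4) = -3525.4 kJ/mol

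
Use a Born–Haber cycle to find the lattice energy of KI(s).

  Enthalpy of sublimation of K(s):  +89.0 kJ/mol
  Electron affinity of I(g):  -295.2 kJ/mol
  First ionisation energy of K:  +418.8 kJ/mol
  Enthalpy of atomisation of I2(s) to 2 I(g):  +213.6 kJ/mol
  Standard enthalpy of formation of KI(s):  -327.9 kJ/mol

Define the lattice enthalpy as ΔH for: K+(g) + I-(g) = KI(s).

U = -647.3 kJ/mol

ΔHf° = 1·ΔHsub + 1·(ΣIE) + 1/2·D(I2) + 1·EA + U
-327.9 = 1·(+89.0) + 1·(+418.8) + 1/2·(+213.6) + 1·(-295.2) + U
U = -327.9 − (+319.4) = -647.3 kJ/mol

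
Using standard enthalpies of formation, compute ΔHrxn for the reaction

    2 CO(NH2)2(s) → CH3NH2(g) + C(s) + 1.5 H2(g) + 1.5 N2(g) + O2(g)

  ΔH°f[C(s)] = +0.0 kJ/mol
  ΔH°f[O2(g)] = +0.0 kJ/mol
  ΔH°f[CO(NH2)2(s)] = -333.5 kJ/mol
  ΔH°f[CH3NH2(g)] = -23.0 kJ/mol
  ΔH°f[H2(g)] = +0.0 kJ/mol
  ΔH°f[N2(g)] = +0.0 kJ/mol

ΔHrxn = 644.0 kJ/mol

Products: 1·(-23.0) + 1·(+0.0) + 3/2·(+0.0) + 3/2·(+0.0) + 1·(+0.0) = -23.0
Reactants: 2·(-333.5) = -667.0
ΔHrxn = (-23.0) − (-667.0) = 644.0 kJ/mol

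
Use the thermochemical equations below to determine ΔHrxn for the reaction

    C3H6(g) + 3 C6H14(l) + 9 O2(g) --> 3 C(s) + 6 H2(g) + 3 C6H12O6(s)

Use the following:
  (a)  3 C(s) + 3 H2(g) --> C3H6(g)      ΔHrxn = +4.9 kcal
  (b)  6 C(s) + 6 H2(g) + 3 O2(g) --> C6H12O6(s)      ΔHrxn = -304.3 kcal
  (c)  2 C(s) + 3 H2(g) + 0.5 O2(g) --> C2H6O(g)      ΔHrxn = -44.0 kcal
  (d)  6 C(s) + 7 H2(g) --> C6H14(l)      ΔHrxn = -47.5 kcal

(a) reversed: -4.9 kcal
(b) × 3: (3)·(-304.3) = -912.9 kcal
(c): not needed.
(d) reversed and × 3: (-3)·(-47.5) = +142.5 kcal
ΔHrxn = (-1)·(+4.9) + (3)·(-304.3) + (-3)·(-47.5) = -775.3 kcal

ΔHrxn = -775.3 kcal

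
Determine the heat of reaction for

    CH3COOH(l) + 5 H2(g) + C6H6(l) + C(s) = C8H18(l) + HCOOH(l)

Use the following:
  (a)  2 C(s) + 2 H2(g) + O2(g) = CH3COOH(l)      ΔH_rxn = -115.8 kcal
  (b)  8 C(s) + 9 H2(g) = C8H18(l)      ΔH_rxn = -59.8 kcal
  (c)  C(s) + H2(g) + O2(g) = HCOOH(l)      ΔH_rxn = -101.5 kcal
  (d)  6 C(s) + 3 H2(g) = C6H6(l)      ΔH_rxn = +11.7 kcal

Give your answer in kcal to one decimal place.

(a) reversed (reverse to put CH3COOH(l) on the reactant side): +115.8 kcal
(b) as written (C8H18(l) already on the product side): -59.8 kcal
(c) as written (HCOOH(l) already on the product side): -101.5 kcal
(d) reversed (C6H6(l) must end up as a reactant): -11.7 kcal
Since enthalpy is a state function, ΔH_rxn = (-1)·(-115.8) + (1)·(-59.8) + (1)·(-101.5) + (-1)·(+11.7) = -57.2 kcal

ΔH_rxn = -57.2 kcal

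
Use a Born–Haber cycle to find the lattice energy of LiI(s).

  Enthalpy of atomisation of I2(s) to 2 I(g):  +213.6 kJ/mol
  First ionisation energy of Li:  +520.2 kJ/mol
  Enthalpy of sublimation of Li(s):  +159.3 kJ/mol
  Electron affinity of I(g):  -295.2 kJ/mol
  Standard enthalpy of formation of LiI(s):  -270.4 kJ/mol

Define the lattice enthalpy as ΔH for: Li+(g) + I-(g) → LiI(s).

U = -761.5 kJ/mol

ΔHf° = 1·ΔHsub + 1·(ΣIE) + 1/2·D(I2) + 1·EA + U
-270.4 = 1·(+159.3) + 1·(+520.2) + 1/2·(+213.6) + 1·(-295.2) + U
U = -270.4 − (+491.1) = -761.5 kJ/mol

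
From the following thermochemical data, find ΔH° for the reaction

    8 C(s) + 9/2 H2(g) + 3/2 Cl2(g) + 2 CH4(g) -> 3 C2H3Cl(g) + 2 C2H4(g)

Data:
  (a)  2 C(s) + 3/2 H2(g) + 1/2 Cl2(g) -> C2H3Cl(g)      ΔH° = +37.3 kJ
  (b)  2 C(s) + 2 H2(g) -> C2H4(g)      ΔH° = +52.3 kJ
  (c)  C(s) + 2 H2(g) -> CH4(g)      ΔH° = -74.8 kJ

ΔH° = 366.1 kJ

(a) × 3 (×3 to match 3 C2H3Cl(g) in the target): (3)·(+37.3) = +111.9 kJ
(b) × 2 (scale by 2 for the 2 C2H4(g)): (2)·(+52.3) = +104.6 kJ
(c) reversed and × 2 (CH4(g) must end up as a reactant; ×2 to match 2 CH4(g) in the target): (-2)·(-74.8) = +149.6 kJ
ΔH° = (+111.9) + (+104.6) + (+149.6) = 366.1 kJ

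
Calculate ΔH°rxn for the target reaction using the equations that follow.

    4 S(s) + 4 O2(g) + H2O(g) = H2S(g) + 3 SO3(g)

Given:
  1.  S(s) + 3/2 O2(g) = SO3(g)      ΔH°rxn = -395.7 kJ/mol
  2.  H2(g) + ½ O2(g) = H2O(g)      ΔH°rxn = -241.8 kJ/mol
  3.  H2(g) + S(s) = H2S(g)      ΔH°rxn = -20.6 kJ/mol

ΔH°rxn = -965.9 kJ/mol

eq. 1 × 3 (×3 to match 3 SO3(g) in the target): (3)·(-395.7) = -1187.1 kJ/mol
eq. 2 reversed (reverse to put H2O(g) on the reactant side): +241.8 kJ/mol
eq. 3 as written (H2S(g) already on the product side): -20.6 kJ/mol
Combining the equations, ΔH°rxn = (-1187.1) + (+241.8) + (-20.6) = -965.9 kJ/mol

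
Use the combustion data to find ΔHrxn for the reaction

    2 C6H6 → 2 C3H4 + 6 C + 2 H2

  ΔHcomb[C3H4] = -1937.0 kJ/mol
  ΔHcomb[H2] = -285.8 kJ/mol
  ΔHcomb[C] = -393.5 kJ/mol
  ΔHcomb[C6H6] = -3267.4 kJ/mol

With combustion enthalpies, reactants minus products:
= [2·(-3267.4)] − [2·(-1937.0) + 6·(-393.5) + 2·(-285.8)]
= 271.8 kJ/mol

ΔHrxn = 271.8 kJ/mol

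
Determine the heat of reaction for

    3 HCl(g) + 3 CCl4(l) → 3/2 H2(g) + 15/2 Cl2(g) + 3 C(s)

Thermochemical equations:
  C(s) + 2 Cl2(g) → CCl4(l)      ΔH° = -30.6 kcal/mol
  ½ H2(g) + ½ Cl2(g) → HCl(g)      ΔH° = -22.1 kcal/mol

ΔH° = 158.1 kcal/mol

equation 1 reversed and × 3 (CCl4(l) must end up as a reactant; ×3 to match 3 CCl4(l) in the target): (-3)·(-30.6) = +91.8 kcal/mol
equation 2 reversed and × 3 (HCl(g) must end up as a reactant; scale by 3 for the 3 HCl(g)): (-3)·(-22.1) = +66.3 kcal/mol
By Hess's law, ΔH° = (+91.8) + (+66.3) = 158.1 kcal/mol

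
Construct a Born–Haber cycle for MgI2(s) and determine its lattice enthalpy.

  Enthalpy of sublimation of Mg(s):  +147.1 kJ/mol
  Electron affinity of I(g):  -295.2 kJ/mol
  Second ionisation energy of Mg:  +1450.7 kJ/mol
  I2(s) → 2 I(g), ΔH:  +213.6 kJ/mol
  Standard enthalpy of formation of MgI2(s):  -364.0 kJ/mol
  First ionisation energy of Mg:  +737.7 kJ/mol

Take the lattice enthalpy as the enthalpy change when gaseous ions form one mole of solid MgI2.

ΔHf° = 1·ΔHsub + 1·(ΣIE) + 1·D(I2) + 2·EA + U
-364.0 = 1·(+147.1) + 1·(+2188.4) + 1·(+213.6) + 2·(-295.2) + U
U = -364.0 − (+1958.7) = -2322.7 kJ/mol

U = -2322.7 kJ/mol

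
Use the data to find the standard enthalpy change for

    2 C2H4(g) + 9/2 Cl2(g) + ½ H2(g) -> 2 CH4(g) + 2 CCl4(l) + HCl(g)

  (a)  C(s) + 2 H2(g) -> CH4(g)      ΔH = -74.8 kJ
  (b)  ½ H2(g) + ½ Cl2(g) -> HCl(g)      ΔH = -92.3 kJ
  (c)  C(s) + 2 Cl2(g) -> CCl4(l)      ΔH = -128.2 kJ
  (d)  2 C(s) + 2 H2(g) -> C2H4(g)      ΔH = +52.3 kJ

ΔH = -602.9 kJ

(a) × 2 (×2 to match 2 CH4(g) in the target): (2)·(-74.8) = -149.6 kJ
(b) as written (HCl(g) already on the product side): -92.3 kJ
(c) × 2 (scale by 2 for the 2 CCl4(l)): (2)·(-128.2) = -256.4 kJ
(d) reversed and × 2 (C2H4(g) must end up as a reactant; ×2 to match 2 C2H4(g) in the target): (-2)·(+52.3) = -104.6 kJ
Summing the manipulated equations, ΔH = (-149.6) + (-92.3) + (-256.4) + (-104.6) = -602.9 kJ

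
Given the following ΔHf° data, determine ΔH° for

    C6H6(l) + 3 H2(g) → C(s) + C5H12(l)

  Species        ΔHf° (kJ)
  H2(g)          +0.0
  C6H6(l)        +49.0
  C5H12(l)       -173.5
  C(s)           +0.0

ΔH° = -222.5 kJ

ΔH°rxn = Σ nΔHf°(products) − Σ nΔHf°(reactants).
Products: 1·(+0.0) + 1·(-173.5) = -173.5
Reactants: 1·(+49.0) + 3·(+0.0) = +49.0
ΔH° = (-173.5) − (+49.0) = -222.5 kJ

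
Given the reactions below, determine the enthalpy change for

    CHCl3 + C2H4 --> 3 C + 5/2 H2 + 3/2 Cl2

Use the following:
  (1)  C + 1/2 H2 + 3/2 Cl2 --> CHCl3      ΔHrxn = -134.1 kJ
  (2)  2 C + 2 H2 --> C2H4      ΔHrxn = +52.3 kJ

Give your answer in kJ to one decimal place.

(1) reversed (reverse to put CHCl3 on the reactant side): +134.1 kJ
(2) reversed (C2H4 must end up as a reactant): -52.3 kJ
ΔHrxn = (-1)·(-134.1) + (-1)·(+52.3) = 81.8 kJ

ΔHrxn = 81.8 kJ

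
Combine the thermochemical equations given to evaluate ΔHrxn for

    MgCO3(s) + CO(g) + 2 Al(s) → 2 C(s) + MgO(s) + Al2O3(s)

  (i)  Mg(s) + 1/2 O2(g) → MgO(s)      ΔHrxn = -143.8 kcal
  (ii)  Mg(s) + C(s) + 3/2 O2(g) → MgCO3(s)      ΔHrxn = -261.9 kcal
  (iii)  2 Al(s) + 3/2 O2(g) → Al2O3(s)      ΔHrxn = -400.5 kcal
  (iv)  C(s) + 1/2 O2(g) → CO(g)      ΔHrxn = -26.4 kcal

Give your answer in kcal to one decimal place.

(i) as written (MgO(s) already on the product side): -143.8 kcal
(ii) reversed (MgCO3(s) must end up as a reactant): +261.9 kcal
(iii) as written (Al2O3(s) already on the product side): -400.5 kcal
(iv) reversed (CO(g) must end up as a reactant): +26.4 kcal
ΔHrxn = (1)·(-143.8) + (-1)·(-261.9) + (1)·(-400.5) + (-1)·(-26.4) = -256.0 kcal

ΔHrxn = -256.0 kcal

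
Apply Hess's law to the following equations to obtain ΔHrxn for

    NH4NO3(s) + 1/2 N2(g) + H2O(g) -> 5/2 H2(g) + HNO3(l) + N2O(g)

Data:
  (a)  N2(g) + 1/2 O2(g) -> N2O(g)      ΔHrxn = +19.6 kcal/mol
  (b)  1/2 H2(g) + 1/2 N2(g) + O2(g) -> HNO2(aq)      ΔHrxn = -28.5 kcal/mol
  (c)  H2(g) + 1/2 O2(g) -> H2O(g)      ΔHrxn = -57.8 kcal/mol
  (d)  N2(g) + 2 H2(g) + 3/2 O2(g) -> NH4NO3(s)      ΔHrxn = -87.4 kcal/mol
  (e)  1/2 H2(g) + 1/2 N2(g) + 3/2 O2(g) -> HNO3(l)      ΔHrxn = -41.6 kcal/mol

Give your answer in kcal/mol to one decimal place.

(a) as written (N2O(g) already on the product side): +19.6 kcal/mol
(b): not needed (HNO2(aq) appears nowhere else).
(c) reversed (reverse to put H2O(g) on the reactant side): +57.8 kcal/mol
(d) reversed (reverse to put NH4NO3(s) on the reactant side): +87.4 kcal/mol
(e) as written (HNO3(l) already on the product side): -41.6 kcal/mol
ΔHrxn = (1)·(+19.6) + (-1)·(-57.8) + (-1)·(-87.4) + (1)·(-41.6) = 123.2 kcal/mol

ΔHrxn = 123.2 kcal/mol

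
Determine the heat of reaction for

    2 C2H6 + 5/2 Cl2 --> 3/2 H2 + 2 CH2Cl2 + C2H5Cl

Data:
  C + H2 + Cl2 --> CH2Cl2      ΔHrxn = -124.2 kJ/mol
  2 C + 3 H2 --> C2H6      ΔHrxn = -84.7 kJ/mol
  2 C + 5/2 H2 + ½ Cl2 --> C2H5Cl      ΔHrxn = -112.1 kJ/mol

ΔHrxn = -191.1 kJ/mol

equation 1 × 2: (2)·(-124.2) = -248.4 kJ/mol
equation 2 reversed and × 2: (-2)·(-84.7) = +169.4 kJ/mol
equation 3 as written: -112.1 kJ/mol
ΔHrxn = (2)·(-124.2) + (-2)·(-84.7) + (1)·(-112.1) = -191.1 kJ/mol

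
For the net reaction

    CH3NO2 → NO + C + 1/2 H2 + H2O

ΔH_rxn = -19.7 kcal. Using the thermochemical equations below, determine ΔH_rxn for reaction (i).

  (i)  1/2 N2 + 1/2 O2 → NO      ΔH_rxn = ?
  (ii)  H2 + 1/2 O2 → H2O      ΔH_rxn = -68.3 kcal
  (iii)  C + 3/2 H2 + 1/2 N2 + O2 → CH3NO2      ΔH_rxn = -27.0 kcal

ΔH_rxn = 21.6 kcal

(i) as written: contributes x
(ii) as written: -68.3 kcal
(iii) reversed: +27.0 kcal
-19.7 = (-68.3) + (+27.0) + x
x = (-19.7 − (-41.3)) / (1) = 21.6 kcal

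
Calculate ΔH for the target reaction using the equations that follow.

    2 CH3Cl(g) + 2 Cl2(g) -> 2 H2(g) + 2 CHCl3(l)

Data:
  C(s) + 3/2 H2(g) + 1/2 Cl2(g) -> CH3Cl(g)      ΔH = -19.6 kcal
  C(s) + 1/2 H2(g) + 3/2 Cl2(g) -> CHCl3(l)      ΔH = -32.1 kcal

equation 1 reversed and × 2 (CH3Cl(g) must end up as a reactant; scale by 2 for the 2 CH3Cl(g)): (-2)·(-19.6) = +39.2 kcal
equation 2 × 2 (×2 to match 2 CHCl3(l) in the target): (2)·(-32.1) = -64.2 kcal
ΔH = (+39.2) + (-64.2) = -25.0 kcal

ΔH = -25.0 kcal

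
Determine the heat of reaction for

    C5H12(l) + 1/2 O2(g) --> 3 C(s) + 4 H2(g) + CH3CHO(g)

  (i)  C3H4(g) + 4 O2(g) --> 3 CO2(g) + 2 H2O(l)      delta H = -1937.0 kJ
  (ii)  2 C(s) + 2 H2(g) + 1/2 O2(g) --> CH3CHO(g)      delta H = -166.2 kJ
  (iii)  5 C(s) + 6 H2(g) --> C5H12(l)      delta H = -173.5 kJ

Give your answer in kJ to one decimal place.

(i): not needed (H2O(l) appears nowhere else).
(ii) as written (CH3CHO(g) already on the product side): -166.2 kJ
(iii) reversed (reverse to put C5H12(l) on the reactant side): +173.5 kJ
Combining the equations, delta H = (1)·(-166.2) + (-1)·(-173.5) = 7.3 kJ

delta H = 7.3 kJ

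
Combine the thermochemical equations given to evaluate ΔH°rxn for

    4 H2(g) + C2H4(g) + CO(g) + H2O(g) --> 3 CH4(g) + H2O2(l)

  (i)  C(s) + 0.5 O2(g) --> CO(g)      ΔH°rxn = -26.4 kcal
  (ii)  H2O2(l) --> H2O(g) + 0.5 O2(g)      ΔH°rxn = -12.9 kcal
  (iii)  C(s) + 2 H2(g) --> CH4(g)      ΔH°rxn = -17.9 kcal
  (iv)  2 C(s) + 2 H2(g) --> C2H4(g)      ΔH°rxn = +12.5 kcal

(i) reversed: +26.4 kcal
(ii) reversed: +12.9 kcal
(iii) × 3: (3)·(-17.9) = -53.7 kcal
(iv) reversed: -12.5 kcal
Summing the manipulated equations, ΔH°rxn = (-1)·(-26.4) + (-1)·(-12.9) + (3)·(-17.9) + (-1)·(+12.5) = -26.9 kcal

ΔH°rxn = -26.9 kcal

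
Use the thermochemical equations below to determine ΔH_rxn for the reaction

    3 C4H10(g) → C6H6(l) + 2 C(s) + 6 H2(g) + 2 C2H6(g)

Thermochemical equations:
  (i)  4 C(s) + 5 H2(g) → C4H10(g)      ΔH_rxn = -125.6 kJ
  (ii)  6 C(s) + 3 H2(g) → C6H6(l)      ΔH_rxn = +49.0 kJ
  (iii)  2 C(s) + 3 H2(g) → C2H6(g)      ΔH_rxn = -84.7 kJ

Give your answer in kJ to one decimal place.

(i) reversed and × 3: (-3)·(-125.6) = +376.8 kJ
(ii) as written: +49.0 kJ
(iii) × 2: (2)·(-84.7) = -169.4 kJ
Since enthalpy is a state function, ΔH_rxn = (-3)·(-125.6) + (1)·(+49.0) + (2)·(-84.7) = 256.4 kJ

ΔH_rxn = 256.4 kJ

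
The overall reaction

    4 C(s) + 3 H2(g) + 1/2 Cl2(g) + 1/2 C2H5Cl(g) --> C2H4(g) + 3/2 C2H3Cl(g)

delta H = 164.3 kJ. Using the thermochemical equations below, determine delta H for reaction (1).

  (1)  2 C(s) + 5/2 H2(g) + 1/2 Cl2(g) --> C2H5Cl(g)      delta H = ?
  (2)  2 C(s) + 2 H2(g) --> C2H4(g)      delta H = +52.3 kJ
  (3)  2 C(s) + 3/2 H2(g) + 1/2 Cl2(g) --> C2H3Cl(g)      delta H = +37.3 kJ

delta H = -112.1 kJ

(1) reversed and × 1/2: contributes −1/2·x
(2) as written: +52.3 kJ
(3) × 3/2: (3/2)·(+37.3) = +55.95 kJ
+164.3 = (+52.3) + (+55.95) − 1/2·x
x = (+164.3 − (+108.25)) / (-1/2) = -112.1 kJ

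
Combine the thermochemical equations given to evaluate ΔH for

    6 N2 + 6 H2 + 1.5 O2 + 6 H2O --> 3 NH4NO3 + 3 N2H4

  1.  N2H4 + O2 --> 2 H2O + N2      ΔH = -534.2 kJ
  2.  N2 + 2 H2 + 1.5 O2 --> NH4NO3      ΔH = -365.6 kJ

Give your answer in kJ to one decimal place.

ΔH = 505.8 kJ

eq. 1 reversed and × 3 (reverse to put N2H4 on the product side; scale by 3 for the 3 N2H4): (-3)·(-534.2) = +1602.6 kJ
eq. 2 × 3 (×3 to match 3 NH4NO3 in the target): (3)·(-365.6) = -1096.8 kJ
By Hess's law, ΔH = (-3)·(-534.2) + (3)·(-365.6) = 505.8 kJ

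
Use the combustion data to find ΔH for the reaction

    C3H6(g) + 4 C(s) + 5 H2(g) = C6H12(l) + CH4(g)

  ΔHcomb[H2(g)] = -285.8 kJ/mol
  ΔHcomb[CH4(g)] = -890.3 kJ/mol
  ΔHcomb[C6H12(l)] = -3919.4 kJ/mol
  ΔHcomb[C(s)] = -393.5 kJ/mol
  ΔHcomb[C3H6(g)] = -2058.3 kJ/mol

ΔH = -251.6 kJ/mol

With combustion enthalpies, reactants minus products:
= [1·(-2058.3) + 4·(-393.5) + 5·(-285.8)] − [1·(-3919.4) + 1·(-890.3)]
= -251.6 kJ/mol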